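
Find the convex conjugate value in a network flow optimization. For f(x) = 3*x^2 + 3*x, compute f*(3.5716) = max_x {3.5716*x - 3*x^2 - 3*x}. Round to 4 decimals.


f*(y) = sup_x {y*x - a*x^2 - b*x} = sup_x {(y-b)*x - a*x^2}
FOC: (y - b) - 2a*x = 0 => x* = (y - b)/(2a)
x* = (3.5716 - 3)/(2*3) = 0.0953
f*(3.5716) = (y-b)^2/(4a) = (3.5716 - 3)^2/(4*3)
= 0.3267/12 = 0.0272


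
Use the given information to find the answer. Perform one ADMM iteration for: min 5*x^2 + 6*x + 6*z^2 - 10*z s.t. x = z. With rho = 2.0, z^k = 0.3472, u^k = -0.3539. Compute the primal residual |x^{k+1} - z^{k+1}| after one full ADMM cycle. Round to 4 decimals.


ADMM iteration with rho = 2.0, z^k = 0.3472, u^k = -0.3539
Step 1: x-update.
Minimize 5*x^2 + 6*x + (2.0/2)*(x - 0.3472 - 0.3539)^2
FOC: (2*5 + 2.0)*x = -6 + 2.0*(0.3472 + 0.3539)
x^{k+1} = -0.3832
Step 2: z-update.
Minimize 6*z^2 - 10*z + (2.0/2)*(-0.3832 - z - 0.3539)^2
FOC: (2*6 + 2.0)*z = 10 + 2.0*(-0.3832 - 0.3539)
z^{k+1} = 0.609
Step 3: u-update.
u^{k+1} = -0.3539 - 0.3832 - 0.609 = -1.346
Step 4: Primal residual = |-0.3832 - 0.609| = 0.9921


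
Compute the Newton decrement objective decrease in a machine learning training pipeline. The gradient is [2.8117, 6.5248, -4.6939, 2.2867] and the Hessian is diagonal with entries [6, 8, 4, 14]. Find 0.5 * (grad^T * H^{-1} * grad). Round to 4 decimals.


Step 1: H is diagonal, so H^(-1) * g = [0.4686, 0.8156, -1.1735, 0.1633].
Step 2: g^T H^(-1) g = sum_i g_i^2 / H_ii
  = (2.8117)^2/6 + (6.5248)^2/8 + (-4.6939)^2/4 + (2.2867)^2/14
  = 1.3176 + 5.3216 + 5.5082 + 0.3735 = 12.5209
Step 3: Objective decrease = 0.5 * g^T H^(-1) g = 6.2605


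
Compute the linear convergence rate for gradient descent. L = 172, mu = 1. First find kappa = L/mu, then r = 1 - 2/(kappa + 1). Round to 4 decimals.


Step 1: Compute the condition number.
kappa = L/mu = 172/1 = 172.0
Step 2: Compute the convergence rate.
r = 1 - 2/(kappa + 1) = 1 - 2*mu/(L + mu) = (L - mu)/(L + mu) = 171/173 = 0.9884


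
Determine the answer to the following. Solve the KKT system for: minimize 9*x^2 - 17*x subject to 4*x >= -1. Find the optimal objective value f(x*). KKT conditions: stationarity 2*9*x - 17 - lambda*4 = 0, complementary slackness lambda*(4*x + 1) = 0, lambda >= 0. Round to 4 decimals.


Step 1: Try lambda = 0 (constraint inactive).
Stationarity: 2*9*x - 17 = 0
x* = 17/(2*9) = 17/18 = 0.9444 (rounded; the exact value 17/18 is used below)
Check constraint: 4*0.9444 = 3.7776 >= -1 -- satisfied.
Step 2: Compute optimal value.
f(x*) = 9*(17/18)^2 - 17*(17/18) = -8.0278


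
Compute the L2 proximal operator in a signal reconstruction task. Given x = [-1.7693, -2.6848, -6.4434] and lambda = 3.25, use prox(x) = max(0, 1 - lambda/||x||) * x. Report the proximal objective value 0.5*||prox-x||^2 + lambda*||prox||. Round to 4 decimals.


Step 1: Compute ||x||.
||x|| = 7.2011
Step 2: Compute scaling factor.
scale = max(0, 1 - 3.25/7.2011) = 0.5487
Step 3: prox(x) = [-0.9708, -1.4731, -3.5354]
||prox(x)|| = 3.9511
Step 4: Proximal objective.
0.5*||prox-x||^2 = 5.2813
lambda*||prox|| = 12.8411
Total = 18.1224


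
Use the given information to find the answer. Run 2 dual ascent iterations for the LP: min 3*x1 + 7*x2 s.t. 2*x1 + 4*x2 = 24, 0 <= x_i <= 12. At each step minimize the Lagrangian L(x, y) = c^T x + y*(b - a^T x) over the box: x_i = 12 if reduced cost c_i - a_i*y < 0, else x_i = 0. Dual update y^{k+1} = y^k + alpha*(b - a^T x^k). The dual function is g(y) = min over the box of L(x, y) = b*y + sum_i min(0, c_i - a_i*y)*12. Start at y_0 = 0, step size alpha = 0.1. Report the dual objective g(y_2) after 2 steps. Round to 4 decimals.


Dual ascent for LP: min 3*x1 + 7*x2, 2*x1 + 4*x2 = 24, 0 <= x_i <= 12
Step 1: y^k = 0.0, reduced costs: (3.0, 7.0)
  x^k = (0.0, 0.0), subgradient = b - a^T x = 24.0
  y^{k+1} = 0.0 + 0.1*24.0 = 2.4
Step 2: y^k = 2.4, reduced costs: (-1.8, -2.6)
  x^k = (12.0, 12.0), subgradient = b - a^T x = -48.0
  y^{k+1} = 2.4 + 0.1*-48.0 = -2.4
Dual objective at y_2 = -2.4: reduced costs (7.8, 16.6), box minimizer x = (0.0, 0.0)
g(y_2) = b*y + (c1 - a1*y)*x1 + (c2 - a2*y)*x2 = 24*(-2.4) + 7.8*0.0 + 16.6*0.0 = -57.6 + 0.0 + 0.0 = -57.6


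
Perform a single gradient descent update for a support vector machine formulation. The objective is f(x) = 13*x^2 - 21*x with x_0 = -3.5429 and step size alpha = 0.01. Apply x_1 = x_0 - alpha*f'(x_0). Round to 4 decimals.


We compute the gradient at x_0 and apply the update.
f'(x) = 26*x - 21
f'(-3.5429) = 26*-3.5429 - 21 = -113.1154
x_1 = -3.5429 - 0.01*-113.1154 = -2.4117


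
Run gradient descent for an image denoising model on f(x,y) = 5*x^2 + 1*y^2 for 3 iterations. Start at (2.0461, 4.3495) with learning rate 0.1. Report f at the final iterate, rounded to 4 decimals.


Gradient descent on f(x,y) = 5*x^2 + 1*y^2.
Starting point: (2.0461, 4.3495), alpha = 0.1
Step 1: grad_x = 2*5*2.0461 = 20.461, grad_y = 2*1*4.3495 = 8.699
  x_1 = 2.0461 - 0.1*20.461 = 0.0
  y_1 = 4.3495 - 0.1*8.699 = 3.4796
Step 2: grad_x = 2*5*0.0 = 0.0, grad_y = 2*1*3.4796 = 6.9592
  x_2 = 0.0 - 0.1*0.0 = 0.0
  y_2 = 3.4796 - 0.1*6.9592 = 2.7837
Step 3: grad_x = 2*5*0.0 = 0.0, grad_y = 2*1*2.7837 = 5.5674
  x_3 = 0.0 - 0.1*0.0 = 0.0
  y_3 = 2.7837 - 0.1*5.5674 = 2.2269
f(0.0, 2.2269) = 5*0.0^2 + 1*2.2269^2 = 4.9593


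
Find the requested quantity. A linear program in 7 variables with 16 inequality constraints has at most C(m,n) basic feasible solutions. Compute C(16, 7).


Each vertex corresponds to some choice of n active constraints out of m, so the number of vertices is at most C(m, n) = m! / (n!(m-n)!).
m = 16, n = 7
Numerator: 16 * 15 * 14 * 13 * 12 * 11 * 10
Denominator: 7! = 5040
C(16, 7) = 11440


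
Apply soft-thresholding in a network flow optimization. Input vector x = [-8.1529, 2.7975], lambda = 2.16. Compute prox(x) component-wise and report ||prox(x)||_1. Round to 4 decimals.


Soft-thresholding with lambda = 2.16:
prox(-8.1529) = sign(-8.1529)*max(|-8.1529| - 2.16, 0) = -5.9929
prox(2.7975) = sign(2.7975)*max(|2.7975| - 2.16, 0) = 0.6375
prox(x) = [-5.9929, 0.6375]
||prox(x)||_1 = 5.9929 + 0.6375 = 6.6304


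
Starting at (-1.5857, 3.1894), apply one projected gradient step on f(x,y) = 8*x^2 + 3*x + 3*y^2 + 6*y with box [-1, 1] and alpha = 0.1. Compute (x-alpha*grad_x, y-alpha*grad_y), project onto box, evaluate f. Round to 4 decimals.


Step 1: Compute gradient at (-1.5857, 3.1894).
grad_x = 2*8*-1.5857 + 3 = -22.3712
grad_y = 2*3*3.1894 + 6 = 25.1364
Step 2: Gradient step.
x_raw = -1.5857 - 0.1*-22.3712 = 0.6514
y_raw = 3.1894 - 0.1*25.1364 = 0.6758
Step 3: Project onto [-1, 1].
x_proj = clip(0.6514) = 0.6514
y_proj = clip(0.6758) = 0.6758
Step 4: Evaluate f.
f(0.6514, 0.6758) = 10.7736


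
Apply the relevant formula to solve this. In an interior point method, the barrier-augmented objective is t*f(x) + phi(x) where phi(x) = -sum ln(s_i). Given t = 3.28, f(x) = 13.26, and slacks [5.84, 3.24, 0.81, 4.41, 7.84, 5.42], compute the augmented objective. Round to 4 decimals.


Step 1: Compute log-barrier.
ln values: [1.7647, 1.1756, -0.2107, 1.4839, 2.0592, 1.6901]
phi = -(1.7647 + 1.1756 - 0.2107 + 1.4839 + 2.0592 + 1.6901) = -7.9628
Step 2: Compute augmented objective.
t*f(x) = 3.28*13.26 = 43.4928
Total = 43.4928 - 7.9628 = 35.53


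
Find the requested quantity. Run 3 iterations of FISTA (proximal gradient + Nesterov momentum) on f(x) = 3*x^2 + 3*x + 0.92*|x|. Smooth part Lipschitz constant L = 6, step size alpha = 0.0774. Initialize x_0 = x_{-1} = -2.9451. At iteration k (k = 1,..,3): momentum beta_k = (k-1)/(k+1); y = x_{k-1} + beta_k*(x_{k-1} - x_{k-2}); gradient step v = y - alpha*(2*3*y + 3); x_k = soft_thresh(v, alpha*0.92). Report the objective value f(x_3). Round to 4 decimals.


FISTA on f(x) = 3*x^2 + 3*x + 0.92*|x|
L = 6, alpha = 0.0774
Iteration 1: beta = 0.0, y = -2.9451 + 0.0*(-2.9451 + 2.9451) = -2.9451
  grad(y) = -14.6706, v = y - alpha*grad = -1.8096
  prox(v) = soft_thresh(-1.8096, 0.0712) = -1.7384
Iteration 2: beta = 0.3333, y = -1.7384 + 0.3333*(-1.7384 + 2.9451) = -1.3362
  grad(y) = -5.0169, v = y - alpha*grad = -0.9478
  prox(v) = soft_thresh(-0.9478, 0.0712) = -0.8766
Iteration 3: beta = 0.5, y = -0.8766 + 0.5*(-0.8766 + 1.7384) = -0.4458
  grad(y) = 0.3255, v = y - alpha*grad = -0.4709
  prox(v) = soft_thresh(-0.4709, 0.0712) = -0.3997
f(x_3) = 3*(-0.3997)^2 + 3*(-0.3997) + 0.92*|-0.3997| = -0.3521


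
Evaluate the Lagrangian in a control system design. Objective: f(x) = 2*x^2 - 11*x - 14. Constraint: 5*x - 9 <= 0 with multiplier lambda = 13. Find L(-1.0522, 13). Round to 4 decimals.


Step 1: Evaluate f(x).
f(-1.0522) = 2*(-1.0522)^2 - 11*(-1.0522) - 14 = -0.2116
Step 2: Evaluate g(x).
g(-1.0522) = 5*-1.0522 - 9 = -14.261
Step 3: Compute Lagrangian.
L = -0.2116 + 13*-14.261 = -185.6046


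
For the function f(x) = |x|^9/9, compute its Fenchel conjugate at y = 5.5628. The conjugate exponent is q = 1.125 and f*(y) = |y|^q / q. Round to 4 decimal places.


The conjugate exponent q satisfies 1/p + 1/q = 1.
p = 9, so q = 9/(9 - 1) = 1.125
|y|^q = 5.5628^1.125 = 6.8937
f*(5.5628) = 6.8937 / 1.125 = 6.1278


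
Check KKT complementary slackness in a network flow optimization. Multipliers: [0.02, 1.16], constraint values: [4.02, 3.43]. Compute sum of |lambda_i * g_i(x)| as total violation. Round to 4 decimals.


KKT complementary slackness check:
lambda_1 * g_1 = 0.02 * 4.02 = 0.0804
lambda_2 * g_2 = 1.16 * 3.43 = 3.9788
Total violation = 0.0804 + 3.9788 = 4.0592


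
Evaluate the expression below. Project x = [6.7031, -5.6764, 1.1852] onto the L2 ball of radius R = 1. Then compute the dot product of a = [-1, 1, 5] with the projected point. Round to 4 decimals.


Step 1: Compute ||x|| (intermediates to 6 decimals).
||x|| = sqrt(6.7031^2 + (-5.6764)^2 + 1.1852^2) = 8.863282
Step 2: Project.
Since ||x|| > R, scale = R/||x|| = 1/8.863282 = 0.112825, proj(x) = scale * x
proj(x) = [0.756277, -0.64044, 0.13372]
Step 3: Dot product.
a^T * proj(x) = -1*0.756277 + 1*(-0.64044) + 5*0.13372 = -0.7281


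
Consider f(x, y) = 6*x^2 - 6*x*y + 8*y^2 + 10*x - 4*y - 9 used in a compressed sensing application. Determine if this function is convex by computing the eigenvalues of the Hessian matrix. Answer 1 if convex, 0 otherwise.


The Hessian of f(x,y) = 6*x^2 - 6*x*y + 8*y^2 + 10*x - 4*y - 9 is:
H = [[12, -6], [-6, 16]]
Trace = 12 + 16 = 28
Determinant = 12*16 - (-6)^2 = 156
Discriminant = (28)^2 - 4*156 = 160.0
Eigenvalues: lambda_1 = 7.6754, lambda_2 = 20.3246
The function is convex.

1


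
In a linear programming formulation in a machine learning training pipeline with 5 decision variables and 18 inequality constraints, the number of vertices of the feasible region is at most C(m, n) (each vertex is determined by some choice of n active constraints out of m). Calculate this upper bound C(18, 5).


Each vertex corresponds to some choice of n active constraints out of m, so the number of vertices is at most C(m, n) = m! / (n!(m-n)!).
m = 18, n = 5
Numerator: 18 * 17 * 16 * 15 * 14
Denominator: 5! = 120
C(18, 5) = 8568


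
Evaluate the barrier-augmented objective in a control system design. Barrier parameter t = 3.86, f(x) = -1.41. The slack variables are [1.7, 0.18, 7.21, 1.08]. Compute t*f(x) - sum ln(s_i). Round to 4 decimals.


Step 1: Compute log-barrier.
ln values: [0.5306, -1.7148, 1.9755, 0.077]
phi = -(0.5306 - 1.7148 + 1.9755 + 0.077) = -0.8683
Step 2: Compute augmented objective.
t*f(x) = 3.86*-1.41 = -5.4426
Total = -5.4426 - 0.8683 = -6.3109


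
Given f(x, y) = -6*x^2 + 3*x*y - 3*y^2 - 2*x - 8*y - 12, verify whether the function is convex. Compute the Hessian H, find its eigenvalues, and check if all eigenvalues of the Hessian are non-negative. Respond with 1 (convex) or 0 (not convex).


The Hessian of f(x,y) = -6*x^2 + 3*x*y - 3*y^2 - 2*x - 8*y - 12 is:
H = [[-12, 3], [3, -6]]
Trace = -12 - 6 = -18
Determinant = -12*-6 - (3)^2 = 63
Discriminant = (-18)^2 - 4*63 = 72.0
Eigenvalues: lambda_1 = -13.2426, lambda_2 = -4.7574
The function is not convex.

0


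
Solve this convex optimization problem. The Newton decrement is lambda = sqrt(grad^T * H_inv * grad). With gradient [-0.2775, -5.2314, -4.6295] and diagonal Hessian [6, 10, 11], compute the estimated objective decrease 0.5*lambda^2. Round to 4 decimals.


Step 1: H is diagonal, so H^(-1) * g = [-0.0463, -0.5231, -0.4209].
Step 2: g^T H^(-1) g = sum_i g_i^2 / H_ii
  = (-0.2775)^2/6 + (-5.2314)^2/10 + (-4.6295)^2/11
  = 0.0128 + 2.7368 + 1.9484 = 4.698
Step 3: Objective decrease = 0.5 * g^T H^(-1) g = 2.349


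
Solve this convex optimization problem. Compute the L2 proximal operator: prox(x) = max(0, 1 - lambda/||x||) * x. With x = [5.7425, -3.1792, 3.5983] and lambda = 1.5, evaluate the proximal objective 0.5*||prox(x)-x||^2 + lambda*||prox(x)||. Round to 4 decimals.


Step 1: Compute ||x||.
||x|| = 7.4854
Step 2: Compute scaling factor.
scale = max(0, 1 - 1.5/7.4854) = 0.7996
Step 3: prox(x) = [4.5918, -2.5421, 2.8772]
||prox(x)|| = 5.9854
Step 4: Proximal objective.
0.5*||prox-x||^2 = 1.125
lambda*||prox|| = 8.9781
Total = 10.1031


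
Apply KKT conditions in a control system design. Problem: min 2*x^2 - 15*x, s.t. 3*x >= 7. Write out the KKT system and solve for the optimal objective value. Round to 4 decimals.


Step 1: Try lambda = 0 (constraint inactive).
Stationarity: 2*2*x - 15 = 0
x* = 15/(2*2) = 3.75
Check constraint: 3*3.75 = 11.25 >= 7 -- satisfied.
Step 2: Compute optimal value.
f(x*) = 2*3.75^2 - 15*3.75 = -28.125


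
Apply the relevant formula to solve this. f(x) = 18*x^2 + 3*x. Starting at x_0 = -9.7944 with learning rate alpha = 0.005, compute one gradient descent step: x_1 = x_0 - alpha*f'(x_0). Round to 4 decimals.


We compute the gradient at x_0 and apply the update.
f'(x) = 36*x + 3
f'(-9.7944) = 36*-9.7944 + 3 = -349.5984
x_1 = -9.7944 - 0.005*-349.5984 = -8.0464


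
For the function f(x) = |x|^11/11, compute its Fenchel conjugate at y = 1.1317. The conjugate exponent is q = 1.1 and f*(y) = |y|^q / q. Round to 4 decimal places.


The conjugate exponent q satisfies 1/p + 1/q = 1.
p = 11, so q = 11/(11 - 1) = 1.1
|y|^q = 1.1317^1.1 = 1.1458
f*(1.1317) = 1.1458 / 1.1 = 1.0416


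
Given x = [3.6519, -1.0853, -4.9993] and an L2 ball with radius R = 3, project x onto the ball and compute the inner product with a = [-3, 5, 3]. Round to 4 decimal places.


Step 1: Compute ||x|| (intermediates to 6 decimals).
||x|| = sqrt(3.6519^2 + (-1.0853)^2 + (-4.9993)^2) = 6.285479
Step 2: Project.
Since ||x|| > R, scale = R/||x|| = 3/6.285479 = 0.477291, proj(x) = scale * x
proj(x) = [1.743019, -0.518004, -2.386121]
Step 3: Dot product.
a^T * proj(x) = -3*1.743019 + 5*(-0.518004) + 3*(-2.386121) = -14.9774


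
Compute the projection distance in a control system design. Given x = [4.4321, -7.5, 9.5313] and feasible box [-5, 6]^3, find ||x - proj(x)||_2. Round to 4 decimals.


Project each component onto [-5, 6].
clip(4.4321) = 4.4321, clip(-7.5) = -5.0, clip(9.5313) = 6.0
Projection = [4.4321, -5.0, 6.0]
Squared diffs: [0.0, 6.25, 12.4701]
Distance = sqrt(18.7201) = 4.3267


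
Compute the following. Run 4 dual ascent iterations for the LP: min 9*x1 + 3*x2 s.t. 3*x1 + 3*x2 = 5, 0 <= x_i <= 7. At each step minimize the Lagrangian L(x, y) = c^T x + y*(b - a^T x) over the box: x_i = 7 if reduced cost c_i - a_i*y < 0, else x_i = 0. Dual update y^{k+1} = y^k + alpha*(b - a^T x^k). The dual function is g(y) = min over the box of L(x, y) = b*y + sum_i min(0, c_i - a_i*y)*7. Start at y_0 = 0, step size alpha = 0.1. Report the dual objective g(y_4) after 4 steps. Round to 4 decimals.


Dual ascent for LP: min 9*x1 + 3*x2, 3*x1 + 3*x2 = 5, 0 <= x_i <= 7
Step 1: y^k = 0.0, reduced costs: (9.0, 3.0)
  x^k = (0.0, 0.0), subgradient = b - a^T x = 5.0
  y^{k+1} = 0.0 + 0.1*5.0 = 0.5
Step 2: y^k = 0.5, reduced costs: (7.5, 1.5)
  x^k = (0.0, 0.0), subgradient = b - a^T x = 5.0
  y^{k+1} = 0.5 + 0.1*5.0 = 1.0
Step 3: y^k = 1.0, reduced costs: (6.0, 0.0)
  x^k = (0.0, 0.0), subgradient = b - a^T x = 5.0
  y^{k+1} = 1.0 + 0.1*5.0 = 1.5
Step 4: y^k = 1.5, reduced costs: (4.5, -1.5)
  x^k = (0.0, 7.0), subgradient = b - a^T x = -16.0
  y^{k+1} = 1.5 + 0.1*-16.0 = -0.1
Dual objective at y_4 = -0.1: reduced costs (9.3, 3.3), box minimizer x = (0.0, 0.0)
g(y_4) = b*y + (c1 - a1*y)*x1 + (c2 - a2*y)*x2 = 5*(-0.1) + 9.3*0.0 + 3.3*0.0 = -0.5 + 0.0 + 0.0 = -0.5


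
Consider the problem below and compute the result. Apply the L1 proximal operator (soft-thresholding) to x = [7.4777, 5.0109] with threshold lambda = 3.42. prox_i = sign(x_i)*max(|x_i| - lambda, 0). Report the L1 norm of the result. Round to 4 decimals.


Soft-thresholding with lambda = 3.42:
prox(7.4777) = sign(7.4777)*max(|7.4777| - 3.42, 0) = 4.0577
prox(5.0109) = sign(5.0109)*max(|5.0109| - 3.42, 0) = 1.5909
prox(x) = [4.0577, 1.5909]
||prox(x)||_1 = 4.0577 + 1.5909 = 5.6486


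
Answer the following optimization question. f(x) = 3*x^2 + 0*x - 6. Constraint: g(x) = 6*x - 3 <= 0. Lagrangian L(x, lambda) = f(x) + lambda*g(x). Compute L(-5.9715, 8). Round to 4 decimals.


Step 1: Evaluate f(x).
f(-5.9715) = 3*(-5.9715)^2 + 0*(-5.9715) - 6 = 100.9764
Step 2: Evaluate g(x).
g(-5.9715) = 6*-5.9715 - 3 = -38.829
Step 3: Compute Lagrangian.
L = 100.9764 + 8*-38.829 = -209.6556


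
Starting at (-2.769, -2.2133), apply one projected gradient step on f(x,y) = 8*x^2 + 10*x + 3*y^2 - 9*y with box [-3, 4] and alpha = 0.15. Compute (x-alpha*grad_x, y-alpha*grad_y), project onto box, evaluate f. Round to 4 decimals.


Step 1: Compute gradient at (-2.769, -2.2133).
grad_x = 2*8*-2.769 + 10 = -34.304
grad_y = 2*3*-2.2133 - 9 = -22.2798
Step 2: Gradient step.
x_raw = -2.769 - 0.15*-34.304 = 2.3766
y_raw = -2.2133 - 0.15*-22.2798 = 1.1287
Step 3: Project onto [-3, 4].
x_proj = clip(2.3766) = 2.3766
y_proj = clip(1.1287) = 1.1287
Step 4: Evaluate f.
f(2.3766, 1.1287) = 62.6155


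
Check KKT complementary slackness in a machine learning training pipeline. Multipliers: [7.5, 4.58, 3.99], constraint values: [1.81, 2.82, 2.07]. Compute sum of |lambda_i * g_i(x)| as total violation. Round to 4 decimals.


KKT complementary slackness check:
lambda_1 * g_1 = 7.5 * 1.81 = 13.575
lambda_2 * g_2 = 4.58 * 2.82 = 12.9156
lambda_3 * g_3 = 3.99 * 2.07 = 8.2593
Total violation = 13.575 + 12.9156 + 8.2593 = 34.7499


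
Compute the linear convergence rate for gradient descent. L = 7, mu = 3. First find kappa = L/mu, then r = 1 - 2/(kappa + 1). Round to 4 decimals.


Step 1: Compute the condition number.
kappa = L/mu = 7/3 = 2.3333
Step 2: Compute the convergence rate.
r = 1 - 2/(kappa + 1) = 1 - 2*mu/(L + mu) = (L - mu)/(L + mu) = 4/10 = 0.4


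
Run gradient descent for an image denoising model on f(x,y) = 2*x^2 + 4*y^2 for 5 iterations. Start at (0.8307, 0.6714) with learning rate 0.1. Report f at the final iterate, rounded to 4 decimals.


Gradient descent on f(x,y) = 2*x^2 + 4*y^2.
Starting point: (0.8307, 0.6714), alpha = 0.1
Step 1: grad_x = 2*2*0.8307 = 3.3228, grad_y = 2*4*0.6714 = 5.3712
  x_1 = 0.8307 - 0.1*3.3228 = 0.4984
  y_1 = 0.6714 - 0.1*5.3712 = 0.1343
Step 2: grad_x = 2*2*0.4984 = 1.9937, grad_y = 2*4*0.1343 = 1.0742
  x_2 = 0.4984 - 0.1*1.9937 = 0.2991
  y_2 = 0.1343 - 0.1*1.0742 = 0.0269
Step 3: grad_x = 2*2*0.2991 = 1.1962, grad_y = 2*4*0.0269 = 0.2148
  x_3 = 0.2991 - 0.1*1.1962 = 0.1794
  y_3 = 0.0269 - 0.1*0.2148 = 0.0054
Step 4: grad_x = 2*2*0.1794 = 0.7177, grad_y = 2*4*0.0054 = 0.043
  x_4 = 0.1794 - 0.1*0.7177 = 0.1077
  y_4 = 0.0054 - 0.1*0.043 = 0.0011
Step 5: grad_x = 2*2*0.1077 = 0.4306, grad_y = 2*4*0.0011 = 0.0086
  x_5 = 0.1077 - 0.1*0.4306 = 0.0646
  y_5 = 0.0011 - 0.1*0.0086 = 0.0002
f(0.0646, 0.0002) = 2*0.0646^2 + 4*0.0002^2 = 0.0083


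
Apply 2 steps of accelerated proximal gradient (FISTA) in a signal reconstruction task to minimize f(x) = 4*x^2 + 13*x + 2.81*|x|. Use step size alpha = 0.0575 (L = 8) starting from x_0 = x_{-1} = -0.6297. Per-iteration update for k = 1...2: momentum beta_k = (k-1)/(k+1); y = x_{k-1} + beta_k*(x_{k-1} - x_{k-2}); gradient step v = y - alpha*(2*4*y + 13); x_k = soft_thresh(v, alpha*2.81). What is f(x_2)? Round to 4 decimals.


FISTA on f(x) = 4*x^2 + 13*x + 2.81*|x|
L = 8, alpha = 0.0575
Iteration 1: beta = 0.0, y = -0.6297 + 0.0*(-0.6297 + 0.6297) = -0.6297
  grad(y) = 7.9624, v = y - alpha*grad = -1.0875
  prox(v) = soft_thresh(-1.0875, 0.1616) = -0.926
Iteration 2: beta = 0.3333, y = -0.926 + 0.3333*(-0.926 + 0.6297) = -1.0247
  grad(y) = 4.8023, v = y - alpha*grad = -1.3008
  prox(v) = soft_thresh(-1.3008, 0.1616) = -1.1393
f(x_2) = 4*(-1.1393)^2 + 13*(-1.1393) + 2.81*|-1.1393| = -6.4174


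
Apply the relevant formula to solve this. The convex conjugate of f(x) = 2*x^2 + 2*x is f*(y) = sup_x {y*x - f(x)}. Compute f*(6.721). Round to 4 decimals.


f*(y) = sup_x {y*x - a*x^2 - b*x} = sup_x {(y-b)*x - a*x^2}
FOC: (y - b) - 2a*x = 0 => x* = (y - b)/(2a)
x* = (6.721 - 2)/(2*2) = 1.1803
f*(6.721) = (y-b)^2/(4a) = (6.721 - 2)^2/(4*2)
= 22.2878/8 = 2.786


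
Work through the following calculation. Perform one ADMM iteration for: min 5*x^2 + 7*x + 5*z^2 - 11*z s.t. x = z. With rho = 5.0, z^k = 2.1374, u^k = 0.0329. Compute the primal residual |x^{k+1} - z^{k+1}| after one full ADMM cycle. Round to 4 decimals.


ADMM iteration with rho = 5.0, z^k = 2.1374, u^k = 0.0329
Step 1: x-update.
Minimize 5*x^2 + 7*x + (5.0/2)*(x - 2.1374 + 0.0329)^2
FOC: (2*5 + 5.0)*x = -7 + 5.0*(2.1374 - 0.0329)
x^{k+1} = 0.2348
Step 2: z-update.
Minimize 5*z^2 - 11*z + (5.0/2)*(0.2348 - z + 0.0329)^2
FOC: (2*5 + 5.0)*z = 11 + 5.0*(0.2348 + 0.0329)
z^{k+1} = 0.8226
Step 3: u-update.
u^{k+1} = 0.0329 + 0.2348 - 0.8226 = -0.5548
Step 4: Primal residual = |0.2348 - 0.8226| = 0.5877


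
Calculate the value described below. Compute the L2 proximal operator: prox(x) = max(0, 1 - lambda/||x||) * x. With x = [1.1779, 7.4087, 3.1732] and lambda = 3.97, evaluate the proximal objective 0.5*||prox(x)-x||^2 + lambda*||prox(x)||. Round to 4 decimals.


Step 1: Compute ||x||.
||x|| = 8.1453
Step 2: Compute scaling factor.
scale = max(0, 1 - 3.97/8.1453) = 0.5126
Step 3: prox(x) = [0.6038, 3.7977, 1.6266]
||prox(x)|| = 4.1753
Step 4: Proximal objective.
0.5*||prox-x||^2 = 7.8805
lambda*||prox|| = 16.5759
Total = 24.4563


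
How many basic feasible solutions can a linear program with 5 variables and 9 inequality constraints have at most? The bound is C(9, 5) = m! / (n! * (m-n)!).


Each vertex corresponds to some choice of n active constraints out of m, so the number of vertices is at most C(m, n) = m! / (n!(m-n)!).
m = 9, n = 5
Numerator: 9 * 8 * 7 * 6 * 5
Denominator: 5! = 120
C(9, 5) = 126


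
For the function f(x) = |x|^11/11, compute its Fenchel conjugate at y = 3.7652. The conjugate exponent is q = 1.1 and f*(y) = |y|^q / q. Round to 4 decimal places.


The conjugate exponent q satisfies 1/p + 1/q = 1.
p = 11, so q = 11/(11 - 1) = 1.1
|y|^q = 3.7652^1.1 = 4.299
f*(3.7652) = 4.299 / 1.1 = 3.9082


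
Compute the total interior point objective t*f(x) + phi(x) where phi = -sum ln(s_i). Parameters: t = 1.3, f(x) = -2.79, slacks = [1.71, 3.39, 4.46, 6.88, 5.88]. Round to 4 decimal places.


Step 1: Compute log-barrier.
ln values: [0.5365, 1.2208, 1.4951, 1.9286, 1.7716]
phi = -(0.5365 + 1.2208 + 1.4951 + 1.9286 + 1.7716) = -6.9526
Step 2: Compute augmented objective.
t*f(x) = 1.3*-2.79 = -3.627
Total = -3.627 - 6.9526 = -10.5796


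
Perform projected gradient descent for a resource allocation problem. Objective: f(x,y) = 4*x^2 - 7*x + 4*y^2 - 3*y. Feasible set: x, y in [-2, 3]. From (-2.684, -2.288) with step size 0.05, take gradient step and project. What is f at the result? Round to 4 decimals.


Step 1: Compute gradient at (-2.684, -2.288).
grad_x = 2*4*-2.684 - 7 = -28.472
grad_y = 2*4*-2.288 - 3 = -21.304
Step 2: Gradient step.
x_raw = -2.684 - 0.05*-28.472 = -1.2604
y_raw = -2.288 - 0.05*-21.304 = -1.2228
Step 3: Project onto [-2, 3].
x_proj = clip(-1.2604) = -1.2604
y_proj = clip(-1.2228) = -1.2228
Step 4: Evaluate f.
f(-1.2604, -1.2228) = 24.8266


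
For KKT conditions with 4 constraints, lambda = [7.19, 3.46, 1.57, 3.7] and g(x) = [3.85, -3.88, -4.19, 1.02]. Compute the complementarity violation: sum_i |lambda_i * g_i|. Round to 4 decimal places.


KKT complementary slackness check:
lambda_1 * g_1 = 7.19 * 3.85 = 27.6815
lambda_2 * g_2 = 3.46 * -3.88 = -13.4248
lambda_3 * g_3 = 1.57 * -4.19 = -6.5783
lambda_4 * g_4 = 3.7 * 1.02 = 3.774
Total violation = 27.6815 + 13.4248 + 6.5783 + 3.774 = 51.4586


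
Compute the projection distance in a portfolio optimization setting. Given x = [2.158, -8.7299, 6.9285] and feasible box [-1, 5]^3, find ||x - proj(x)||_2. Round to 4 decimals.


Project each component onto [-1, 5].
clip(2.158) = 2.158, clip(-8.7299) = -1.0, clip(6.9285) = 5.0
Projection = [2.158, -1.0, 5.0]
Squared diffs: [0.0, 59.7514, 3.7191]
Distance = sqrt(63.4705) = 7.9668


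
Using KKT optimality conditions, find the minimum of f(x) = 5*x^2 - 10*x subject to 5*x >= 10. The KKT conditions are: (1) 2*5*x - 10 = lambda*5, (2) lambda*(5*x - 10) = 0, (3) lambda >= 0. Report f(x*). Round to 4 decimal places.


Step 1: Try lambda = 0 (constraint inactive).
x_unc = 10/(2*5) = 1.0
Check: 5*1.0 = 5.0 < 10 -- violated!
Step 2: Constraint must be active: 5*x = 10
x* = 10/5 = 2.0
lambda = (2*5*2.0 - 10)/5 = 2.0
Step 3: Compute optimal value.
f(x*) = 5*2.0^2 - 10*2.0 = 0.0


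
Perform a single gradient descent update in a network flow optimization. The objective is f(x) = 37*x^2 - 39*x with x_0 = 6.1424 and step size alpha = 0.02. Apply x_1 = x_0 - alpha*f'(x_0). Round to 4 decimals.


We compute the gradient at x_0 and apply the update.
f'(x) = 74*x - 39
f'(6.1424) = 74*6.1424 - 39 = 415.5376
x_1 = 6.1424 - 0.02*415.5376 = -2.1684


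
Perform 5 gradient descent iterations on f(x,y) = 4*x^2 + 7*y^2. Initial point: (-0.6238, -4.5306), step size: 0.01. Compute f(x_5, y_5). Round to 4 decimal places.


Gradient descent on f(x,y) = 4*x^2 + 7*y^2.
Starting point: (-0.6238, -4.5306), alpha = 0.01
Step 1: grad_x = 2*4*-0.6238 = -4.9904, grad_y = 2*7*-4.5306 = -63.4284
  x_1 = -0.6238 - 0.01*-4.9904 = -0.5739
  y_1 = -4.5306 - 0.01*-63.4284 = -3.8963
Step 2: grad_x = 2*4*-0.5739 = -4.5912, grad_y = 2*7*-3.8963 = -54.5484
  x_2 = -0.5739 - 0.01*-4.5912 = -0.528
  y_2 = -3.8963 - 0.01*-54.5484 = -3.3508
Step 3: grad_x = 2*4*-0.528 = -4.2239, grad_y = 2*7*-3.3508 = -46.9116
  x_3 = -0.528 - 0.01*-4.2239 = -0.4857
  y_3 = -3.3508 - 0.01*-46.9116 = -2.8817
Step 4: grad_x = 2*4*-0.4857 = -3.886, grad_y = 2*7*-2.8817 = -40.344
  x_4 = -0.4857 - 0.01*-3.886 = -0.4469
  y_4 = -2.8817 - 0.01*-40.344 = -2.4783
Step 5: grad_x = 2*4*-0.4469 = -3.5751, grad_y = 2*7*-2.4783 = -34.6959
  x_5 = -0.4469 - 0.01*-3.5751 = -0.4111
  y_5 = -2.4783 - 0.01*-34.6959 = -2.1313
f(-0.4111, -2.1313) = 4*(-0.4111)^2 + 7*(-2.1313)^2 = 32.4737


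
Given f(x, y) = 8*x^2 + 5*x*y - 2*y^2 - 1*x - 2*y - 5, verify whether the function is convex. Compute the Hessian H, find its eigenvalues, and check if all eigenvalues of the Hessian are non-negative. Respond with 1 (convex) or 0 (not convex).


The Hessian of f(x,y) = 8*x^2 + 5*x*y - 2*y^2 - 1*x - 2*y - 5 is:
H = [[16, 5], [5, -4]]
Trace = 16 - 4 = 12
Determinant = 16*-4 - (5)^2 = -89
Discriminant = (12)^2 - 4*-89 = 500.0
Eigenvalues: lambda_1 = -5.1803, lambda_2 = 17.1803
The function is not convex.

0


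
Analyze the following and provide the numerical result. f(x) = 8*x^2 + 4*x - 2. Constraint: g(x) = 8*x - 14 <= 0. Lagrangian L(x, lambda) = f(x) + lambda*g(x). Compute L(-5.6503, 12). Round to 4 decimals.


Step 1: Evaluate f(x).
f(-5.6503) = 8*(-5.6503)^2 + 4*(-5.6503) - 2 = 230.8059
Step 2: Evaluate g(x).
g(-5.6503) = 8*-5.6503 - 14 = -59.2024
Step 3: Compute Lagrangian.
L = 230.8059 + 12*-59.2024 = -479.6229


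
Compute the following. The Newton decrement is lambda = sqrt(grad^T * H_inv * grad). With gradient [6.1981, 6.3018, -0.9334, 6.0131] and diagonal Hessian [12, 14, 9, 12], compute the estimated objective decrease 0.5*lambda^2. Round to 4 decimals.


Step 1: H is diagonal, so H^(-1) * g = [0.5165, 0.4501, -0.1037, 0.5011].
Step 2: g^T H^(-1) g = sum_i g_i^2 / H_ii
  = (6.1981)^2/12 + (6.3018)^2/14 + (-0.9334)^2/9 + (6.0131)^2/12
  = 3.2014 + 2.8366 + 0.0968 + 3.0131 = 9.1479
Step 3: Objective decrease = 0.5 * g^T H^(-1) g = 4.574


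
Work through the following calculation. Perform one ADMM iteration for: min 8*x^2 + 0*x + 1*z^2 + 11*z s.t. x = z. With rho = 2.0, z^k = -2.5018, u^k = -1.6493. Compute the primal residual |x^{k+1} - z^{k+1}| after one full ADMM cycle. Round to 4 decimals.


ADMM iteration with rho = 2.0, z^k = -2.5018, u^k = -1.6493
Step 1: x-update.
Minimize 8*x^2 + 0*x + (2.0/2)*(x + 2.5018 - 1.6493)^2
FOC: (2*8 + 2.0)*x = 0 + 2.0*(-2.5018 + 1.6493)
x^{k+1} = -0.0947
Step 2: z-update.
Minimize 1*z^2 + 11*z + (2.0/2)*(-0.0947 - z - 1.6493)^2
FOC: (2*1 + 2.0)*z = -11 + 2.0*(-0.0947 - 1.6493)
z^{k+1} = -3.622
Step 3: u-update.
u^{k+1} = -1.6493 - 0.0947 + 3.622 = 1.878
Step 4: Primal residual = |-0.0947 + 3.622| = 3.5273


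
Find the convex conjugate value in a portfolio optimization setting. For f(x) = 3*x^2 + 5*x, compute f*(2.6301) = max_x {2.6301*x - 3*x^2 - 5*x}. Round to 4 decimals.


f*(y) = sup_x {y*x - a*x^2 - b*x} = sup_x {(y-b)*x - a*x^2}
FOC: (y - b) - 2a*x = 0 => x* = (y - b)/(2a)
x* = (2.6301 - 5)/(2*3) = -0.395
f*(2.6301) = (y-b)^2/(4a) = (2.6301 - 5)^2/(4*3)
= 5.6164/12 = 0.468


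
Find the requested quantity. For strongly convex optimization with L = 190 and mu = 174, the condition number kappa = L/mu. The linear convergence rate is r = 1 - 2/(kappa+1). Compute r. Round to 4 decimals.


Step 1: Compute the condition number.
kappa = L/mu = 190/174 = 1.092
Step 2: Compute the convergence rate.
r = 1 - 2/(kappa + 1) = 1 - 2*mu/(L + mu) = (L - mu)/(L + mu) = 16/364 = 0.044


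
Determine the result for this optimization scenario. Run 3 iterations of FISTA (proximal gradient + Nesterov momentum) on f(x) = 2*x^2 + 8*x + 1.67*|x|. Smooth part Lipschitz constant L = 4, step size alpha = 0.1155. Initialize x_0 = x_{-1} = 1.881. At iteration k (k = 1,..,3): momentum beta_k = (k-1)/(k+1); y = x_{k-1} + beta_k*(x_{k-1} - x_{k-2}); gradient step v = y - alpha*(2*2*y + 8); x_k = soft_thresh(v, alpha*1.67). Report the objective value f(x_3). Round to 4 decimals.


FISTA on f(x) = 2*x^2 + 8*x + 1.67*|x|
L = 4, alpha = 0.1155
Iteration 1: beta = 0.0, y = 1.881 + 0.0*(1.881 - 1.881) = 1.881
  grad(y) = 15.524, v = y - alpha*grad = 0.088
  prox(v) = soft_thresh(0.088, 0.1929) = 0.0
Iteration 2: beta = 0.3333, y = 0.0 + 0.3333*(0.0 - 1.881) = -0.627
  grad(y) = 5.492, v = y - alpha*grad = -1.2613
  prox(v) = soft_thresh(-1.2613, 0.1929) = -1.0684
Iteration 3: beta = 0.5, y = -1.0684 + 0.5*(-1.0684 - 0.0) = -1.6027
  grad(y) = 1.5894, v = y - alpha*grad = -1.7862
  prox(v) = soft_thresh(-1.7862, 0.1929) = -1.5933
f(x_3) = 2*(-1.5933)^2 + 8*(-1.5933) + 1.67*|-1.5933| = -5.0084


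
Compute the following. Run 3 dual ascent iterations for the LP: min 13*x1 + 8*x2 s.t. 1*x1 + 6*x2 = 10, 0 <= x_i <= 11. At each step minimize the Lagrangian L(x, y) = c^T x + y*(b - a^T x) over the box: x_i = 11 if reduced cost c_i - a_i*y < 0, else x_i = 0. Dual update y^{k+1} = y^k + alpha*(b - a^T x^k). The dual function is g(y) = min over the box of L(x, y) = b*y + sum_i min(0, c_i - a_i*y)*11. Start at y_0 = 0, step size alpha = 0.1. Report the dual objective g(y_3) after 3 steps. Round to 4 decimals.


Dual ascent for LP: min 13*x1 + 8*x2, 1*x1 + 6*x2 = 10, 0 <= x_i <= 11
Step 1: y^k = 0.0, reduced costs: (13.0, 8.0)
  x^k = (0.0, 0.0), subgradient = b - a^T x = 10.0
  y^{k+1} = 0.0 + 0.1*10.0 = 1.0
Step 2: y^k = 1.0, reduced costs: (12.0, 2.0)
  x^k = (0.0, 0.0), subgradient = b - a^T x = 10.0
  y^{k+1} = 1.0 + 0.1*10.0 = 2.0
Step 3: y^k = 2.0, reduced costs: (11.0, -4.0)
  x^k = (0.0, 11.0), subgradient = b - a^T x = -56.0
  y^{k+1} = 2.0 + 0.1*-56.0 = -3.6
Dual objective at y_3 = -3.6: reduced costs (16.6, 29.6), box minimizer x = (0.0, 0.0)
g(y_3) = b*y + (c1 - a1*y)*x1 + (c2 - a2*y)*x2 = 10*(-3.6) + 16.6*0.0 + 29.6*0.0 = -36.0 + 0.0 + 0.0 = -36.0


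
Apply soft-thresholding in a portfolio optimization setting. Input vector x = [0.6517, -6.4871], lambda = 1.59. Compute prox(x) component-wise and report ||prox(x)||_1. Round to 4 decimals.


Soft-thresholding with lambda = 1.59:
prox(0.6517) = sign(0.6517)*max(|0.6517| - 1.59, 0) = 0.0
prox(-6.4871) = sign(-6.4871)*max(|-6.4871| - 1.59, 0) = -4.8971
prox(x) = [0.0, -4.8971]
||prox(x)||_1 = 0.0 + 4.8971 = 4.8971


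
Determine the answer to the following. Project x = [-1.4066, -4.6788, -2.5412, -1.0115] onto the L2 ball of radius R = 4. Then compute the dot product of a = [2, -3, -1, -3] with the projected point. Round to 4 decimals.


Step 1: Compute ||x|| (intermediates to 6 decimals).
||x|| = sqrt((-1.4066)^2 + (-4.6788)^2 + (-2.5412)^2 + (-1.0115)^2) = 5.599154
Step 2: Project.
Since ||x|| > R, scale = R/||x|| = 4/5.599154 = 0.714394, proj(x) = scale * x
proj(x) = [-1.004867, -3.342507, -1.815418, -0.72261]
Step 3: Dot product.
a^T * proj(x) = 2*(-1.004867) - 3*(-3.342507) - 1*(-1.815418) - 3*(-0.72261) = 12.001


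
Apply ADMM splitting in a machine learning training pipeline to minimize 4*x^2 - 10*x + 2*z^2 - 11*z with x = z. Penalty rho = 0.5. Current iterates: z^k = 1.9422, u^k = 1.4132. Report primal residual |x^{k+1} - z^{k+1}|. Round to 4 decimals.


ADMM iteration with rho = 0.5, z^k = 1.9422, u^k = 1.4132
Step 1: x-update.
Minimize 4*x^2 - 10*x + (0.5/2)*(x - 1.9422 + 1.4132)^2
FOC: (2*4 + 0.5)*x = 10 + 0.5*(1.9422 - 1.4132)
x^{k+1} = 1.2076
Step 2: z-update.
Minimize 2*z^2 - 11*z + (0.5/2)*(1.2076 - z + 1.4132)^2
FOC: (2*2 + 0.5)*z = 11 + 0.5*(1.2076 + 1.4132)
z^{k+1} = 2.7356
Step 3: u-update.
u^{k+1} = 1.4132 + 1.2076 - 2.7356 = -0.1149
Step 4: Primal residual = |1.2076 - 2.7356| = 1.5281


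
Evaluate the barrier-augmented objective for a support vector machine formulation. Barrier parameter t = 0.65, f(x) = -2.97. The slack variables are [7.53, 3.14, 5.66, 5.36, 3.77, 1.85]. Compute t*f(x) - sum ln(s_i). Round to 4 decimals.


Step 1: Compute log-barrier.
ln values: [2.0189, 1.1442, 1.7334, 1.679, 1.3271, 0.6152]
phi = -(2.0189 + 1.1442 + 1.7334 + 1.679 + 1.3271 + 0.6152) = -8.5178
Step 2: Compute augmented objective.
t*f(x) = 0.65*-2.97 = -1.9305
Total = -1.9305 - 8.5178 = -10.4483


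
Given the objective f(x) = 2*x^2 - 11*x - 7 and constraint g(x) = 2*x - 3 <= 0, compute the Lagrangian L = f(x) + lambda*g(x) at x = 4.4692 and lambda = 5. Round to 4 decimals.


Step 1: Evaluate f(x).
f(4.4692) = 2*4.4692^2 - 11*4.4692 - 7 = -16.2137
Step 2: Evaluate g(x).
g(4.4692) = 2*4.4692 - 3 = 5.9384
Step 3: Compute Lagrangian.
L = -16.2137 + 5*5.9384 = 13.4783


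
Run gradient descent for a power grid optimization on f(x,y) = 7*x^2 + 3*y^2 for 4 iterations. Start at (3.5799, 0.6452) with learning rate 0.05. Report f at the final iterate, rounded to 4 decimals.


Gradient descent on f(x,y) = 7*x^2 + 3*y^2.
Starting point: (3.5799, 0.6452), alpha = 0.05
Step 1: grad_x = 2*7*3.5799 = 50.1186, grad_y = 2*3*0.6452 = 3.8712
  x_1 = 3.5799 - 0.05*50.1186 = 1.074
  y_1 = 0.6452 - 0.05*3.8712 = 0.4516
Step 2: grad_x = 2*7*1.074 = 15.0356, grad_y = 2*3*0.4516 = 2.7098
  x_2 = 1.074 - 0.05*15.0356 = 0.3222
  y_2 = 0.4516 - 0.05*2.7098 = 0.3161
Step 3: grad_x = 2*7*0.3222 = 4.5107, grad_y = 2*3*0.3161 = 1.8969
  x_3 = 0.3222 - 0.05*4.5107 = 0.0967
  y_3 = 0.3161 - 0.05*1.8969 = 0.2213
Step 4: grad_x = 2*7*0.0967 = 1.3532, grad_y = 2*3*0.2213 = 1.3278
  x_4 = 0.0967 - 0.05*1.3532 = 0.029
  y_4 = 0.2213 - 0.05*1.3278 = 0.1549
f(0.029, 0.1549) = 7*0.029^2 + 3*0.1549^2 = 0.0779


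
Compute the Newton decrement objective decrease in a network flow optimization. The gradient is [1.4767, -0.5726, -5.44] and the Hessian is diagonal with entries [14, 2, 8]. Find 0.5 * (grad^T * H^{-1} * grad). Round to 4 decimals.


Step 1: H is diagonal, so H^(-1) * g = [0.1055, -0.2863, -0.68].
Step 2: g^T H^(-1) g = sum_i g_i^2 / H_ii
  = (1.4767)^2/14 + (-0.5726)^2/2 + (-5.44)^2/8
  = 0.1558 + 0.1639 + 3.6992 = 4.0189
Step 3: Objective decrease = 0.5 * g^T H^(-1) g = 2.0094


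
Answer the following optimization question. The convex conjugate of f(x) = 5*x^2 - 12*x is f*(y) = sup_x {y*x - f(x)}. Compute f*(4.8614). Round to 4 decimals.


f*(y) = sup_x {y*x - a*x^2 - b*x} = sup_x {(y-b)*x - a*x^2}
FOC: (y - b) - 2a*x = 0 => x* = (y - b)/(2a)
x* = (4.8614 + 12)/(2*5) = 1.6861
f*(4.8614) = (y-b)^2/(4a) = (4.8614 + 12)^2/(4*5)
= 284.3068/20 = 14.2153


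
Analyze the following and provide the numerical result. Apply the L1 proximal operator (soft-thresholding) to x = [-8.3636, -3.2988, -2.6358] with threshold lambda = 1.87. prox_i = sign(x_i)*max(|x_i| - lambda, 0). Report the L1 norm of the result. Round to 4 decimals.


Soft-thresholding with lambda = 1.87:
prox(-8.3636) = sign(-8.3636)*max(|-8.3636| - 1.87, 0) = -6.4936
prox(-3.2988) = sign(-3.2988)*max(|-3.2988| - 1.87, 0) = -1.4288
prox(-2.6358) = sign(-2.6358)*max(|-2.6358| - 1.87, 0) = -0.7658
prox(x) = [-6.4936, -1.4288, -0.7658]
||prox(x)||_1 = 6.4936 + 1.4288 + 0.7658 = 8.6882


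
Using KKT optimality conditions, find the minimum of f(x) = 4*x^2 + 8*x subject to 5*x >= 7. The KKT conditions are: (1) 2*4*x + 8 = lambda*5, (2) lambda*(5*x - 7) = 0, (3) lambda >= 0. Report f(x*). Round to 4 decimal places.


Step 1: Try lambda = 0 (constraint inactive).
x_unc = -8/(2*4) = -1.0
Check: 5*-1.0 = -5.0 < 7 -- violated!
Step 2: Constraint must be active: 5*x = 7
x* = 7/5 = 1.4
lambda = (2*4*1.4 + 8)/5 = 3.84
Step 3: Compute optimal value.
f(x*) = 4*1.4^2 + 8*1.4 = 19.04


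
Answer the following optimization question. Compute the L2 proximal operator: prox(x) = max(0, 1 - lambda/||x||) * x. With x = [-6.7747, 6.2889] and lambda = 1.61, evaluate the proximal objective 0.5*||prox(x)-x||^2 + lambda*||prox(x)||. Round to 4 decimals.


Step 1: Compute ||x||.
||x|| = 9.2437
Step 2: Compute scaling factor.
scale = max(0, 1 - 1.61/9.2437) = 0.8258
Step 3: prox(x) = [-5.5947, 5.1936]
||prox(x)|| = 7.6337
Step 4: Proximal objective.
0.5*||prox-x||^2 = 1.2961
lambda*||prox|| = 12.2903
Total = 13.5864


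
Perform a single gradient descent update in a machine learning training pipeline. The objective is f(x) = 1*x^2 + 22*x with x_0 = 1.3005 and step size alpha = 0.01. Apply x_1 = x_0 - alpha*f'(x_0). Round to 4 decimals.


We compute the gradient at x_0 and apply the update.
f'(x) = 2*x + 22
f'(1.3005) = 2*1.3005 + 22 = 24.601
x_1 = 1.3005 - 0.01*24.601 = 1.0545


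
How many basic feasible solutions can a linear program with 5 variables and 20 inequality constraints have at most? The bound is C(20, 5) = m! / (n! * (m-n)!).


Each vertex corresponds to some choice of n active constraints out of m, so the number of vertices is at most C(m, n) = m! / (n!(m-n)!).
m = 20, n = 5
Numerator: 20 * 19 * 18 * 17 * 16
Denominator: 5! = 120
C(20, 5) = 15504


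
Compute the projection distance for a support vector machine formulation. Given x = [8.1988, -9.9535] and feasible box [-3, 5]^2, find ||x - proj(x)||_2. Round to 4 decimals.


Project each component onto [-3, 5].
clip(8.1988) = 5.0, clip(-9.9535) = -3.0
Projection = [5.0, -3.0]
Squared diffs: [10.2323, 48.3512]
Distance = sqrt(58.5835) = 7.654


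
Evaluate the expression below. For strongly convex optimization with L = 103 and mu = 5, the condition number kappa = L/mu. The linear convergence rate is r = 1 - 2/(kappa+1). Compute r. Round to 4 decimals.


Step 1: Compute the condition number.
kappa = L/mu = 103/5 = 20.6
Step 2: Compute the convergence rate.
r = 1 - 2/(kappa + 1) = 1 - 2*mu/(L + mu) = (L - mu)/(L + mu) = 98/108 = 0.9074


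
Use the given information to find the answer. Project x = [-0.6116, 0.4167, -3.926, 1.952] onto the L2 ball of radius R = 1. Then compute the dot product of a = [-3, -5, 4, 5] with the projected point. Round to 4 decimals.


Step 1: Compute ||x|| (intermediates to 6 decimals).
||x|| = sqrt((-0.6116)^2 + 0.4167^2 + (-3.926)^2 + 1.952^2) = 4.446513
Step 2: Project.
Since ||x|| > R, scale = R/||x|| = 1/4.446513 = 0.224895, proj(x) = scale * x
proj(x) = [-0.137546, 0.093714, -0.882938, 0.438995]
Step 3: Dot product.
a^T * proj(x) = -3*(-0.137546) - 5*0.093714 + 4*(-0.882938) + 5*0.438995 = -1.3927
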